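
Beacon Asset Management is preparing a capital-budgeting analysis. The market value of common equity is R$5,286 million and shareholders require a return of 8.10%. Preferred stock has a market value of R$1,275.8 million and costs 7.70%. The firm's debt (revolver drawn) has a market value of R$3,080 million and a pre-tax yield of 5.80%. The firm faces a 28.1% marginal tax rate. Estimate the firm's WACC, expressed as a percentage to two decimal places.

6.79%

Total capital V = 5286 + 1275.8 + 3080 = 9641.8.
Equity: weight = 5286/9641.8 = 0.5482; cost = 8.1%.
Preferred: weight = 1275.8/9641.8 = 0.1323; cost = 7.7%.
Revolver drawn: weight = 3080/9641.8 = 0.3194; after-tax cost = 5.8% × (1 − 28.1%) = 4.1702%.
WACC = 0.5482 × 8.1000% + 0.1323 × 7.7000% + 0.3194 × 4.1702% = 6.7917%.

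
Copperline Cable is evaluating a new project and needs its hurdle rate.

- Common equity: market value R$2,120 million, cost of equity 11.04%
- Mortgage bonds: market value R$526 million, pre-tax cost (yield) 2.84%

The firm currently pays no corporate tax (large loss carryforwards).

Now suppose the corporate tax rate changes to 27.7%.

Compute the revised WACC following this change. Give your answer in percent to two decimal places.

After the change:
Total capital V = 2120 + 526 = 2646.
Equity: weight = 2120/2646 = 0.8012; cost = 11.04%.
Mortgage bonds: weight = 526/2646 = 0.1988; after-tax cost = 2.84% × (1 − 27.7%) = 2.0533%.
WACC = 0.8012 × 11.0400% + 0.1988 × 2.0533% = 9.2535%.

9.25%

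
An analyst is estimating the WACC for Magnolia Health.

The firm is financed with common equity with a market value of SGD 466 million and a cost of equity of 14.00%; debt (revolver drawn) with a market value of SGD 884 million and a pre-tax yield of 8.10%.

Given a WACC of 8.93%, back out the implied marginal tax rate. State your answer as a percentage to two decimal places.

Total capital V = 466 + 884 = 1350.
Equity weight = 466/1350 = 0.3452.
Revolver drawn weight = 884/1350 = 0.6548.
Equity contribution = 0.3452 × 14% = 4.8326%.
Debt contribution must be 8.93% − 4.8326% = 4.0974%.
0.6548 × 8.1% × (1 − T) = 4.0974%  ⇒  (1 − T) = 0.7725.
T = 22.7487%.

22.75%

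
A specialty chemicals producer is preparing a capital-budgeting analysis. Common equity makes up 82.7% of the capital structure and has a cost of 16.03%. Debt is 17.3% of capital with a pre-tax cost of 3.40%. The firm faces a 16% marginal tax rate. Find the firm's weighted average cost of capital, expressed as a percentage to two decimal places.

After-tax cost of debt = 3.4% × (1 − 16%) = 2.8560%.
WACC = 0.827 × 16.0300% + 0.173 × 2.8560% = 13.7509%.

13.75%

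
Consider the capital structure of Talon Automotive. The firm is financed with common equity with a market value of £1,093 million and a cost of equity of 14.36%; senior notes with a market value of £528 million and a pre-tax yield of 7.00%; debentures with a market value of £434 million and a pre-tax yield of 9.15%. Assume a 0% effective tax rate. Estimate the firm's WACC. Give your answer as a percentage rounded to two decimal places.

Total capital V = 1093 + 528 + 434 = 2055.
Equity: weight = 1093/2055 = 0.5319; cost = 14.36%.
Senior notes: weight = 528/2055 = 0.2569; after-tax cost = 7% × (1 − 0%) = 7.0000%.
Debentures: weight = 434/2055 = 0.2112; after-tax cost = 9.15% × (1 − 0%) = 9.1500%.
WACC = 0.5319 × 14.3600% + 0.2569 × 7.0000% + 0.2112 × 9.1500% = 11.3687%.

11.37%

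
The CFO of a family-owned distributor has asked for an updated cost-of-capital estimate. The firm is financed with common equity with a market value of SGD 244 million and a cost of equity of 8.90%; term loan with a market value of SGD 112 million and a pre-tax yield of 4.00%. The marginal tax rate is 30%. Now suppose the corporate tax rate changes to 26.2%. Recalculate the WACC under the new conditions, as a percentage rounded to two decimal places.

7.03%

After the change:
Total capital V = 244 + 112 = 356.
Equity: weight = 244/356 = 0.6854; cost = 8.9%.
Term loan: weight = 112/356 = 0.3146; after-tax cost = 4% × (1 − 26.2%) = 2.9520%.
WACC = 0.6854 × 8.9000% + 0.3146 × 2.9520% = 7.0287%.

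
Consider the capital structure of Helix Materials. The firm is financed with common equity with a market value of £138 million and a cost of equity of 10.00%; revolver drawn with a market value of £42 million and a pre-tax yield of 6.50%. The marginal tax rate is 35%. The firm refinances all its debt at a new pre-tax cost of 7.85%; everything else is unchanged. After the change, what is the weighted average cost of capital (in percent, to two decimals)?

After the change:
Total capital V = 138 + 42 = 180.
Equity: weight = 138/180 = 0.7667; cost = 10%.
Revolver drawn: weight = 42/180 = 0.2333; after-tax cost = 7.85% × (1 − 35%) = 5.1025%.
WACC = 0.7667 × 10.0000% + 0.2333 × 5.1025% = 8.8573%.

8.86%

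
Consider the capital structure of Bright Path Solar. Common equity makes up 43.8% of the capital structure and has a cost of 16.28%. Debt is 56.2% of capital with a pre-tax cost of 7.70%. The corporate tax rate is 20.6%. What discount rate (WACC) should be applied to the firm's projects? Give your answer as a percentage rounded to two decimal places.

10.57%

After-tax cost of debt = 7.7% × (1 − 20.6%) = 6.1138%.
WACC = 0.438 × 16.2800% + 0.562 × 6.1138% = 10.5666%.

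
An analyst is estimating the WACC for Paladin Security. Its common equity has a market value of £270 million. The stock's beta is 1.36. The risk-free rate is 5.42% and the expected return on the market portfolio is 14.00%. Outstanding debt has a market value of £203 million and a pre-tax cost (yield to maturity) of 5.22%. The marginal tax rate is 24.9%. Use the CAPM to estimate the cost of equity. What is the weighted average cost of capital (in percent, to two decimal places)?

11.44%

Market risk premium = 14.0% − 5.42% = 8.58%.
Cost of equity via CAPM: Re = 5.42% + 1.36 × 8.58% = 17.0888%.
Total capital V = 270 + 203 = 473.
Equity: weight = 270/473 = 0.5708; cost = 17.0888%.
Debt: weight = 203/473 = 0.4292; after-tax cost = 5.22% × (1 − 24.9%) = 3.9202%.
WACC = 0.5708 × 17.0888% + 0.4292 × 3.9202% = 11.4372%.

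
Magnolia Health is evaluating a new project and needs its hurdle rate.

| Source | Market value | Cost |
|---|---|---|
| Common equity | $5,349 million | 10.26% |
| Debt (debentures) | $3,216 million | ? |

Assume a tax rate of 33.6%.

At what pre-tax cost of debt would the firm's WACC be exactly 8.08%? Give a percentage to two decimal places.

Total capital V = 5349 + 3216 = 8565.
Equity weight = 5349/8565 = 0.6245.
Debentures weight = 3216/8565 = 0.3755.
Equity contribution = 0.6245 × 10.26% = 6.4076%.
Remaining for debt = 8.08% − 6.4076% = 1.6724%.
Rd × (1 − 33.6%) × 0.3755 = 1.6724%  ⇒  Rd = 6.7080%.

6.71%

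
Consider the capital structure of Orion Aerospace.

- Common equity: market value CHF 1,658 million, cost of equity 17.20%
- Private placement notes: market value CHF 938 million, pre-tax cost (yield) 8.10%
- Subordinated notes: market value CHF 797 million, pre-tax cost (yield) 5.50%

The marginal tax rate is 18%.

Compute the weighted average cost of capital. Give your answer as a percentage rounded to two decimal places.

11.30%

Total capital V = 1658 + 938 + 797 = 3393.
Equity: weight = 1658/3393 = 0.4887; cost = 17.2%.
Private placement notes: weight = 938/3393 = 0.2765; after-tax cost = 8.1% × (1 − 18%) = 6.6420%.
Subordinated notes: weight = 797/3393 = 0.2349; after-tax cost = 5.5% × (1 − 18%) = 4.5100%.
WACC = 0.4887 × 17.2000% + 0.2765 × 6.6420% + 0.2349 × 4.5100% = 11.3004%.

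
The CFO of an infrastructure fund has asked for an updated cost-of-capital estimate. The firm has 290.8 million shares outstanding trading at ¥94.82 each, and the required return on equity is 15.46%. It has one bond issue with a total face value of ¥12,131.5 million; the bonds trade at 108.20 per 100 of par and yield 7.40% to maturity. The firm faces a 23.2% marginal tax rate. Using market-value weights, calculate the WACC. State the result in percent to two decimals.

12.31%

Market value of equity E = 94.82 × 290.8m = 27573.656m. Market value of debt D = 12131.5m × 108.2/100 = 13126.283m.
Total capital V = 27573.656 + 13126.283 = 40699.939.
Equity: weight = 27573.656/40699.939 = 0.6775; cost = 15.46%.
Bonds outstanding: weight = 13126.283/40699.939 = 0.3225; after-tax cost = 7.4% × (1 − 23.2%) = 5.6832%.
WACC = 0.6775 × 15.4600% + 0.3225 × 5.6832% = 12.3068%.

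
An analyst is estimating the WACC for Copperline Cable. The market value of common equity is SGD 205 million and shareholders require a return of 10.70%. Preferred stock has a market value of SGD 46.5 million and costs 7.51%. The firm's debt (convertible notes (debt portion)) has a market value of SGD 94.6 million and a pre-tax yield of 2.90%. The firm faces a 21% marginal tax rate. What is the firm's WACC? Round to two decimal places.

Total capital V = 205 + 46.5 + 94.6 = 346.1.
Equity: weight = 205/346.1 = 0.5923; cost = 10.7%.
Preferred: weight = 46.5/346.1 = 0.1344; cost = 7.51%.
Convertible notes (debt portion): weight = 94.6/346.1 = 0.2733; after-tax cost = 2.9% × (1 − 21%) = 2.2910%.
WACC = 0.5923 × 10.7000% + 0.1344 × 7.5100% + 0.2733 × 2.2910% = 7.9730%.

7.97%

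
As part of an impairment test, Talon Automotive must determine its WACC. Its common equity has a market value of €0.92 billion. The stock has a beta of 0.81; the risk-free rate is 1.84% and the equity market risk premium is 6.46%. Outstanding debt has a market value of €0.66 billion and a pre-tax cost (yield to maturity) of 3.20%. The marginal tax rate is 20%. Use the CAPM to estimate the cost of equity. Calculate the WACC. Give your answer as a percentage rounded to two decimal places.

Cost of equity via CAPM: Re = 1.84% + 0.81 × 6.46% = 7.0726%.
Total capital V = 0.92 + 0.66 = 1.58.
Equity: weight = 0.92/1.58 = 0.5823; cost = 7.0726%.
Debt: weight = 0.66/1.58 = 0.4177; after-tax cost = 3.2% × (1 − 20%) = 2.5600%.
WACC = 0.5823 × 7.0726% + 0.4177 × 2.5600% = 5.1876%.

5.19%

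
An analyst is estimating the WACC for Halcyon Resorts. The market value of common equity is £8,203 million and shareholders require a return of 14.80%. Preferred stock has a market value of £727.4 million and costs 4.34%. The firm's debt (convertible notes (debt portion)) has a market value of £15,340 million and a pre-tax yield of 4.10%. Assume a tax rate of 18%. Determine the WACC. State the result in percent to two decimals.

7.26%

Total capital V = 8203 + 727.4 + 15340 = 24270.4.
Equity: weight = 8203/24270.4 = 0.3380; cost = 14.8%.
Preferred: weight = 727.4/24270.4 = 0.0300; cost = 4.34%.
Convertible notes (debt portion): weight = 15340/24270.4 = 0.6320; after-tax cost = 4.1% × (1 − 18%) = 3.3620%.
WACC = 0.3380 × 14.8000% + 0.0300 × 4.3400% + 0.6320 × 3.3620% = 7.2572%.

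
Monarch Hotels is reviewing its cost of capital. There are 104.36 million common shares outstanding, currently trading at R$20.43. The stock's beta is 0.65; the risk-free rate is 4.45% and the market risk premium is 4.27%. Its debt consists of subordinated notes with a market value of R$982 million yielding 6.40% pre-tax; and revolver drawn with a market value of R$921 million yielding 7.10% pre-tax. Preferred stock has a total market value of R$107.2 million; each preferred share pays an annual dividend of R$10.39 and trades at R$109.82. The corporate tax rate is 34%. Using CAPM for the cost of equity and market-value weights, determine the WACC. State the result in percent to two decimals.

Cost of equity via CAPM: Re = 4.45% + 0.65 × 4.27% = 7.2255%.
Cost of preferred: Rp = 10.39 / 109.82 = 9.4609%.
Market value of equity E = 20.43 × 104.36m = 2132.0748m.
Total capital V = 2132.0748 + 107.2 + 982 + 921 = 4142.2748.
Equity: weight = 2132.0748/4142.2748 = 0.5147; cost = 7.2255%.
Preferred: weight = 107.2/4142.2748 = 0.0259; cost = 9.4609%.
Subordinated notes: weight = 982/4142.2748 = 0.2371; after-tax cost = 6.4% × (1 − 34%) = 4.2240%.
Revolver drawn: weight = 921/4142.2748 = 0.2223; after-tax cost = 7.1% × (1 − 34%) = 4.6860%.
WACC = 0.5147 × 7.2255% + 0.0259 × 9.4609% + 0.2371 × 4.2240% + 0.2223 × 4.6860% = 6.0072%.

6.01%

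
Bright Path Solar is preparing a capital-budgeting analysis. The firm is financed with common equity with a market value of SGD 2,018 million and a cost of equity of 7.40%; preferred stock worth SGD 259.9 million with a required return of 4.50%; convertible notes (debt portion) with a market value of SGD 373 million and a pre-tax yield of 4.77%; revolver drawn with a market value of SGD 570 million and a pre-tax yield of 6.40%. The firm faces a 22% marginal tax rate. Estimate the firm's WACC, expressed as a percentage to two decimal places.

Total capital V = 2018 + 259.9 + 373 + 570 = 3220.9.
Equity: weight = 2018/3220.9 = 0.6265; cost = 7.4%.
Preferred: weight = 259.9/3220.9 = 0.0807; cost = 4.5%.
Convertible notes (debt portion): weight = 373/3220.9 = 0.1158; after-tax cost = 4.77% × (1 − 22%) = 3.7206%.
Revolver drawn: weight = 570/3220.9 = 0.1770; after-tax cost = 6.4% × (1 − 22%) = 4.9920%.
WACC = 0.6265 × 7.4000% + 0.0807 × 4.5000% + 0.1158 × 3.7206% + 0.1770 × 4.9920% = 6.3138%.

6.31%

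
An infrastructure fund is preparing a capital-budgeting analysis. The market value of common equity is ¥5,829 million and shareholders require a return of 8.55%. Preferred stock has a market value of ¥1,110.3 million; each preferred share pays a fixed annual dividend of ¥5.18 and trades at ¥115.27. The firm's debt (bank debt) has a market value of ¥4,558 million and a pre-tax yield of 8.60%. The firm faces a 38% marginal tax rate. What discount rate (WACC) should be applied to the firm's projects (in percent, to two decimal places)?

Cost of preferred: Rp = 5.18 / 115.27 = 4.4938%.
Total capital V = 5829 + 1110.3 + 4558 = 11497.3.
Equity: weight = 5829/11497.3 = 0.5070; cost = 8.55%.
Preferred: weight = 1110.3/11497.3 = 0.0966; cost = 4.4938%.
Bank debt: weight = 4558/11497.3 = 0.3964; after-tax cost = 8.6% × (1 − 38%) = 5.3320%.
WACC = 0.5070 × 8.5500% + 0.0966 × 4.4938% + 0.3964 × 5.3320% = 6.8825%.

6.88%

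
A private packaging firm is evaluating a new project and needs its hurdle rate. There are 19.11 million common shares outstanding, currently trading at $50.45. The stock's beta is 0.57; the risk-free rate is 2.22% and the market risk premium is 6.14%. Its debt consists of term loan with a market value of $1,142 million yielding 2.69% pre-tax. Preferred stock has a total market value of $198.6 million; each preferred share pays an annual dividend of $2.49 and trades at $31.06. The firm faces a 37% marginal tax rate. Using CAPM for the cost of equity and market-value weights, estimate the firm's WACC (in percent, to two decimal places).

Cost of equity via CAPM: Re = 2.22% + 0.57 × 6.14% = 5.7198%.
Cost of preferred: Rp = 2.49 / 31.06 = 8.0167%.
Market value of equity E = 50.45 × 19.11m = 964.0995m.
Total capital V = 964.0995 + 198.6 + 1142 = 2304.6995.
Equity: weight = 964.0995/2304.6995 = 0.4183; cost = 5.7198%.
Preferred: weight = 198.6/2304.6995 = 0.0862; cost = 8.0167%.
Term loan: weight = 1142/2304.6995 = 0.4955; after-tax cost = 2.69% × (1 − 37%) = 1.6947%.
WACC = 0.4183 × 5.7198% + 0.0862 × 8.0167% + 0.4955 × 1.6947% = 3.9233%.

3.92%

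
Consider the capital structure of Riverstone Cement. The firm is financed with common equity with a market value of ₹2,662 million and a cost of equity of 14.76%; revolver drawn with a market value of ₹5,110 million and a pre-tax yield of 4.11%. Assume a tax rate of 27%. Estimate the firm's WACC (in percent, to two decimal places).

7.03%

Total capital V = 2662 + 5110 = 7772.
Equity: weight = 2662/7772 = 0.3425; cost = 14.76%.
Revolver drawn: weight = 5110/7772 = 0.6575; after-tax cost = 4.11% × (1 − 27%) = 3.0003%.
WACC = 0.3425 × 14.7600% + 0.6575 × 3.0003% = 7.0281%.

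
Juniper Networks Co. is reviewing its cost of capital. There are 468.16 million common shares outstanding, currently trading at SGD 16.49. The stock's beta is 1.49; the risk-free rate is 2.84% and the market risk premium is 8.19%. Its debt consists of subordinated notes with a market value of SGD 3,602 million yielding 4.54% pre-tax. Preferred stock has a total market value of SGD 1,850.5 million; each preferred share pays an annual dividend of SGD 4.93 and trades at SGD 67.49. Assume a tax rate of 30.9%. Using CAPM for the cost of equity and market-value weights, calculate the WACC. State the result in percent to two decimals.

10.70%

Cost of equity via CAPM: Re = 2.84% + 1.49 × 8.19% = 15.0431%.
Cost of preferred: Rp = 4.93 / 67.49 = 7.3048%.
Market value of equity E = 16.49 × 468.16m = 7719.9584m.
Total capital V = 7719.9584 + 1850.5 + 3602 = 13172.4584.
Equity: weight = 7719.9584/13172.4584 = 0.5861; cost = 15.0431%.
Preferred: weight = 1850.5/13172.4584 = 0.1405; cost = 7.3048%.
Subordinated notes: weight = 3602/13172.4584 = 0.2734; after-tax cost = 4.54% × (1 − 30.9%) = 3.1371%.
WACC = 0.5861 × 15.0431% + 0.1405 × 7.3048% + 0.2734 × 3.1371% = 10.7003%.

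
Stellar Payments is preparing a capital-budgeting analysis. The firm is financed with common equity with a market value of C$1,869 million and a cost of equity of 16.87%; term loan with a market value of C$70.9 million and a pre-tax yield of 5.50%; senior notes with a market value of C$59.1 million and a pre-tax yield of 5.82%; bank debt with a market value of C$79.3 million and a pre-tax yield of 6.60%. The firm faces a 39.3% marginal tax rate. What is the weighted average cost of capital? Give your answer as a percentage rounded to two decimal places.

15.54%

Total capital V = 1869 + 70.9 + 59.1 + 79.3 = 2078.3.
Equity: weight = 1869/2078.3 = 0.8993; cost = 16.87%.
Term loan: weight = 70.9/2078.3 = 0.0341; after-tax cost = 5.5% × (1 − 39.3%) = 3.3385%.
Senior notes: weight = 59.1/2078.3 = 0.0284; after-tax cost = 5.82% × (1 − 39.3%) = 3.5327%.
Bank debt: weight = 79.3/2078.3 = 0.0382; after-tax cost = 6.6% × (1 − 39.3%) = 4.0062%.
WACC = 0.8993 × 16.8700% + 0.0341 × 3.3385% + 0.0284 × 3.5327% + 0.0382 × 4.0062% = 15.5383%.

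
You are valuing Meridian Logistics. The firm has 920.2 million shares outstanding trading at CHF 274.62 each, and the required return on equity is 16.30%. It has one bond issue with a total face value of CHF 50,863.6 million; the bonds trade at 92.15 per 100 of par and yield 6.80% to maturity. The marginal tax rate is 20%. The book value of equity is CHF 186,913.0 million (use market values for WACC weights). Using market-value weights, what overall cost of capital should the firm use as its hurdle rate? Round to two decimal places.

14.60%

Market value of equity E = 274.62 × 920.2m = 252705.324m. Market value of debt D = 50863.6m × 92.15/100 = 46870.8074m.
Total capital V = 252705.324 + 46870.8074 = 299576.1314.
Equity: weight = 252705.324/299576.1314 = 0.8435; cost = 16.3%.
Bonds outstanding: weight = 46870.8074/299576.1314 = 0.1565; after-tax cost = 6.8% × (1 − 20%) = 5.4400%.
WACC = 0.8435 × 16.3000% + 0.1565 × 5.4400% = 14.6009%.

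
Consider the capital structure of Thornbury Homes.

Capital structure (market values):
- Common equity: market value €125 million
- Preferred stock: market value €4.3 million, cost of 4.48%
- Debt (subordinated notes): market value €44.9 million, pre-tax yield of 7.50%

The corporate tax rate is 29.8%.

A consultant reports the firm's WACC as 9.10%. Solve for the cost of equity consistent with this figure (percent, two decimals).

Total capital V = 125 + 4.3 + 44.9 = 174.2.
Equity weight = 125/174.2 = 0.7176.
Preferred weight = 4.3/174.2 = 0.0247.
Subordinated notes weight = 44.9/174.2 = 0.2577.
Debt contribution = 0.2577 × 7.5% × (1 − 29.8%) = 1.3571%.
Preferred contribution = 0.0247 × 4.48% = 0.1106%.
Required equity contribution = 9.1% − 1.4676% = 7.6324%.
Re = 7.6324% / 0.7176 = 10.6365%.

10.64%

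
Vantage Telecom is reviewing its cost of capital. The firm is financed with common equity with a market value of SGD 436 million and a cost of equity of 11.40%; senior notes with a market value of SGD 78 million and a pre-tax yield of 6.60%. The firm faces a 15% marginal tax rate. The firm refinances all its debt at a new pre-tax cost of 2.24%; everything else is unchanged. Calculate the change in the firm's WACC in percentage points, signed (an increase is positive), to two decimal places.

-0.56 pp

Current WACC:
Total capital V = 436 + 78 = 514.
Equity: weight = 436/514 = 0.8482; cost = 11.4%.
Senior notes: weight = 78/514 = 0.1518; after-tax cost = 6.6% × (1 − 15%) = 5.6100%.
WACC = 0.8482 × 11.4000% + 0.1518 × 5.6100% = 10.5214%.
After the change:
Total capital V = 436 + 78 = 514.
Equity: weight = 436/514 = 0.8482; cost = 11.4%.
Senior notes: weight = 78/514 = 0.1518; after-tax cost = 2.24% × (1 − 15%) = 1.9040%.
WACC = 0.8482 × 11.4000% + 0.1518 × 1.9040% = 9.9590%.
Change in WACC = 9.9590% − 10.5214% = -0.5624 pp.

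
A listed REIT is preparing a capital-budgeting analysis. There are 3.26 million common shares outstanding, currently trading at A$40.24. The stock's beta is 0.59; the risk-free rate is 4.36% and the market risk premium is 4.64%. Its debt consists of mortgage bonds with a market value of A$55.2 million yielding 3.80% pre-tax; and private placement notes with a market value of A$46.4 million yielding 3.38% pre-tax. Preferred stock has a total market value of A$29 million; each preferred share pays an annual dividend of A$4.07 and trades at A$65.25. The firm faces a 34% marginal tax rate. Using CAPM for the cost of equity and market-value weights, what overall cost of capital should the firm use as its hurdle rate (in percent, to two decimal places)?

5.17%

Cost of equity via CAPM: Re = 4.36% + 0.59 × 4.64% = 7.0976%.
Cost of preferred: Rp = 4.07 / 65.25 = 6.2375%.
Market value of equity E = 40.24 × 3.26m = 131.1824m.
Total capital V = 131.1824 + 29 + 55.2 + 46.4 = 261.7824.
Equity: weight = 131.1824/261.7824 = 0.5011; cost = 7.0976%.
Preferred: weight = 29/261.7824 = 0.1108; cost = 6.2375%.
Mortgage bonds: weight = 55.2/261.7824 = 0.2109; after-tax cost = 3.8% × (1 − 34%) = 2.5080%.
Private placement notes: weight = 46.4/261.7824 = 0.1772; after-tax cost = 3.38% × (1 − 34%) = 2.2308%.
WACC = 0.5011 × 7.0976% + 0.1108 × 6.2375% + 0.2109 × 2.5080% + 0.1772 × 2.2308% = 5.1719%.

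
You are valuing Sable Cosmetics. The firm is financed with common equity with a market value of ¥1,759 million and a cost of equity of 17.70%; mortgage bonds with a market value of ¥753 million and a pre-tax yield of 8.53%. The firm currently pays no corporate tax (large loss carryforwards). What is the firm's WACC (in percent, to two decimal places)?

14.95%

Total capital V = 1759 + 753 = 2512.
Equity: weight = 1759/2512 = 0.7002; cost = 17.7%.
Mortgage bonds: weight = 753/2512 = 0.2998; after-tax cost = 8.53% × (1 − 0%) = 8.5300%.
WACC = 0.7002 × 17.7000% + 0.2998 × 8.5300% = 14.9512%.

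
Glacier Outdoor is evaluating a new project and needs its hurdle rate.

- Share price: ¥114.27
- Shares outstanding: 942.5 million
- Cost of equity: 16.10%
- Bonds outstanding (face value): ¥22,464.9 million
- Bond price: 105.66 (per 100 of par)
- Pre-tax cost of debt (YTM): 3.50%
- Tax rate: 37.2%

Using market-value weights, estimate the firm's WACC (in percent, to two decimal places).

Market value of equity E = 114.27 × 942.5m = 107699.475m. Market value of debt D = 22464.9m × 105.66/100 = 23736.41334m.
Total capital V = 107699.475 + 23736.41334 = 131435.88834.
Equity: weight = 107699.475/131435.88834 = 0.8194; cost = 16.1%.
Bonds outstanding: weight = 23736.41334/131435.88834 = 0.1806; after-tax cost = 3.5% × (1 − 37.2%) = 2.1980%.
WACC = 0.8194 × 16.1000% + 0.1806 × 2.1980% = 13.5894%.

13.59%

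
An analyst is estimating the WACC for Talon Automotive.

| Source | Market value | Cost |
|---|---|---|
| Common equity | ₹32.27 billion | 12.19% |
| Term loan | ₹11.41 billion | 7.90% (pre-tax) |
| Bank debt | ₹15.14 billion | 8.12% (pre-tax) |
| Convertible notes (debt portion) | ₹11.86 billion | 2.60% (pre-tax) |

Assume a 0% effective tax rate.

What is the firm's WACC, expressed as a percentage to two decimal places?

9.02%

Total capital V = 32.27 + 11.41 + 15.14 + 11.86 = 70.68.
Equity: weight = 32.27/70.68 = 0.4566; cost = 12.19%.
Term loan: weight = 11.41/70.68 = 0.1614; after-tax cost = 7.9% × (1 − 0%) = 7.9000%.
Bank debt: weight = 15.14/70.68 = 0.2142; after-tax cost = 8.12% × (1 − 0%) = 8.1200%.
Convertible notes (debt portion): weight = 11.86/70.68 = 0.1678; after-tax cost = 2.6% × (1 − 0%) = 2.6000%.
WACC = 0.4566 × 12.1900% + 0.1614 × 7.9000% + 0.2142 × 8.1200% + 0.1678 × 2.6000% = 9.0165%.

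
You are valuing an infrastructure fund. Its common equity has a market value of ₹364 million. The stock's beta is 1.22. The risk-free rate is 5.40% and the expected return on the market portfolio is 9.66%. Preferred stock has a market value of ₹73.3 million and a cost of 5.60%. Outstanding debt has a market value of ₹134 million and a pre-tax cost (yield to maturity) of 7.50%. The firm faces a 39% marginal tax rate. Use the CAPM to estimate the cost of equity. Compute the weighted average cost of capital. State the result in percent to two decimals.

Market risk premium = 9.66% − 5.4% = 4.26%.
Cost of equity via CAPM: Re = 5.4% + 1.22 × 4.26% = 10.5972%.
Total capital V = 364 + 73.3 + 134 = 571.3.
Equity: weight = 364/571.3 = 0.6371; cost = 10.5972%.
Preferred: weight = 73.3/571.3 = 0.1283; cost = 5.6%.
Debt: weight = 134/571.3 = 0.2346; after-tax cost = 7.5% × (1 − 39%) = 4.5750%.
WACC = 0.6371 × 10.5972% + 0.1283 × 5.6000% + 0.2346 × 4.5750% = 8.5435%.

8.54%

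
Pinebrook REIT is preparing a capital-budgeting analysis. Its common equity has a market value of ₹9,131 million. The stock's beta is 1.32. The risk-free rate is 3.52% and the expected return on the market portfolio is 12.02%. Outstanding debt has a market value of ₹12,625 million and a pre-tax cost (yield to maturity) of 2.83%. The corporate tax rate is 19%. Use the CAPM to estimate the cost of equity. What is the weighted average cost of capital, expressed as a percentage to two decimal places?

7.52%

Market risk premium = 12.02% − 3.52% = 8.5%.
Cost of equity via CAPM: Re = 3.52% + 1.32 × 8.5% = 14.7400%.
Total capital V = 9131 + 12625 = 21756.
Equity: weight = 9131/21756 = 0.4197; cost = 14.74%.
Debt: weight = 12625/21756 = 0.5803; after-tax cost = 2.83% × (1 − 19%) = 2.2923%.
WACC = 0.4197 × 14.7400% + 0.5803 × 2.2923% = 7.5166%.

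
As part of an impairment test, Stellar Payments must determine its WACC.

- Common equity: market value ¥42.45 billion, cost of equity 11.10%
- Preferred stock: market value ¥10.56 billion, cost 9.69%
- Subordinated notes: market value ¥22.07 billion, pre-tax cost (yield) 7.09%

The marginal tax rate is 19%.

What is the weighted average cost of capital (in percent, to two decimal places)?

9.33%

Total capital V = 42.45 + 10.56 + 22.07 = 75.08.
Equity: weight = 42.45/75.08 = 0.5654; cost = 11.1%.
Preferred: weight = 10.56/75.08 = 0.1406; cost = 9.69%.
Subordinated notes: weight = 22.07/75.08 = 0.2940; after-tax cost = 7.09% × (1 − 19%) = 5.7429%.
WACC = 0.5654 × 11.1000% + 0.1406 × 9.6900% + 0.2940 × 5.7429% = 9.3269%.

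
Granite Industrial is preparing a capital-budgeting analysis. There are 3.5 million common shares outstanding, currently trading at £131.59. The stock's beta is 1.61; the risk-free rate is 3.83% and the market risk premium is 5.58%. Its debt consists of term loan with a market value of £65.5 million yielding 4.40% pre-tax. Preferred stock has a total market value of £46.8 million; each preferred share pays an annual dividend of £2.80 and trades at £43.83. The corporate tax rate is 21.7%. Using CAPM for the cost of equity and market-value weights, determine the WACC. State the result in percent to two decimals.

11.22%

Cost of equity via CAPM: Re = 3.83% + 1.61 × 5.58% = 12.8138%.
Cost of preferred: Rp = 2.8 / 43.83 = 6.3883%.
Market value of equity E = 131.59 × 3.5m = 460.565m.
Total capital V = 460.565 + 46.8 + 65.5 = 572.865.
Equity: weight = 460.565/572.865 = 0.8040; cost = 12.8138%.
Preferred: weight = 46.8/572.865 = 0.0817; cost = 6.3883%.
Term loan: weight = 65.5/572.865 = 0.1143; after-tax cost = 4.4% × (1 − 21.7%) = 3.4452%.
WACC = 0.8040 × 12.8138% + 0.0817 × 6.3883% + 0.1143 × 3.4452% = 11.2177%.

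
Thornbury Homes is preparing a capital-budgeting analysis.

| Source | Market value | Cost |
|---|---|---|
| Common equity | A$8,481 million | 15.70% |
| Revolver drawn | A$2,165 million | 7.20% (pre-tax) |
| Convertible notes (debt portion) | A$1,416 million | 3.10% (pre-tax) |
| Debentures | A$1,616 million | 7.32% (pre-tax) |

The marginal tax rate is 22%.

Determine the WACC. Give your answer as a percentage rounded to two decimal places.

Total capital V = 8481 + 2165 + 1416 + 1616 = 13678.
Equity: weight = 8481/13678 = 0.6200; cost = 15.7%.
Revolver drawn: weight = 2165/13678 = 0.1583; after-tax cost = 7.2% × (1 − 22%) = 5.6160%.
Convertible notes (debt portion): weight = 1416/13678 = 0.1035; after-tax cost = 3.1% × (1 − 22%) = 2.4180%.
Debentures: weight = 1616/13678 = 0.1181; after-tax cost = 7.32% × (1 − 22%) = 5.7096%.
WACC = 0.6200 × 15.7000% + 0.1583 × 5.6160% + 0.1035 × 2.4180% + 0.1181 × 5.7096% = 11.5485%.

11.55%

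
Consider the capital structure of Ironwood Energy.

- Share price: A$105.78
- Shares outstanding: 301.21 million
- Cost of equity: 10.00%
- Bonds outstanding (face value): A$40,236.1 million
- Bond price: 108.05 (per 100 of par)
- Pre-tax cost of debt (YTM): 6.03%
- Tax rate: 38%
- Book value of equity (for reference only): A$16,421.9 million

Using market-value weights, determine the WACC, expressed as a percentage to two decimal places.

Market value of equity E = 105.78 × 301.21m = 31861.9938m. Market value of debt D = 40236.1m × 108.05/100 = 43475.10605m.
Total capital V = 31861.9938 + 43475.10605 = 75337.09985.
Equity: weight = 31861.9938/75337.09985 = 0.4229; cost = 10%.
Bonds outstanding: weight = 43475.10605/75337.09985 = 0.5771; after-tax cost = 6.03% × (1 − 38%) = 3.7386%.
WACC = 0.4229 × 10.0000% + 0.5771 × 3.7386% = 6.3867%.

6.39%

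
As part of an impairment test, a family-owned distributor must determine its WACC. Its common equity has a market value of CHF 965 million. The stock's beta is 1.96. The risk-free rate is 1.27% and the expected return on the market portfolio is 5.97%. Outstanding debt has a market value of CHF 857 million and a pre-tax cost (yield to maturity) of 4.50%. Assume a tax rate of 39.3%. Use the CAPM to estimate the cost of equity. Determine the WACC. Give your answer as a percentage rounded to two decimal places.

Market risk premium = 5.97% − 1.27% = 4.7%.
Cost of equity via CAPM: Re = 1.27% + 1.96 × 4.7% = 10.4820%.
Total capital V = 965 + 857 = 1822.
Equity: weight = 965/1822 = 0.5296; cost = 10.482%.
Debt: weight = 857/1822 = 0.4704; after-tax cost = 4.5% × (1 − 39.3%) = 2.7315%.
WACC = 0.5296 × 10.4820% + 0.4704 × 2.7315% = 6.8365%.

6.84%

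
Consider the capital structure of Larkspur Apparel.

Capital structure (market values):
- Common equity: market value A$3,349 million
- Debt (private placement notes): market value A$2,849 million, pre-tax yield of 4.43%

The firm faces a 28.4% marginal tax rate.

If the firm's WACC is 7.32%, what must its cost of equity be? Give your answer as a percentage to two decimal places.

Total capital V = 3349 + 2849 = 6198.
Equity weight = 3349/6198 = 0.5403.
Private placement notes weight = 2849/6198 = 0.4597.
Debt contribution = 0.4597 × 4.43% × (1 − 28.4%) = 1.4580%.
Required equity contribution = 7.32% − 1.4580% = 5.8620%.
Re = 5.8620% / 0.5403 = 10.8488%.

10.85%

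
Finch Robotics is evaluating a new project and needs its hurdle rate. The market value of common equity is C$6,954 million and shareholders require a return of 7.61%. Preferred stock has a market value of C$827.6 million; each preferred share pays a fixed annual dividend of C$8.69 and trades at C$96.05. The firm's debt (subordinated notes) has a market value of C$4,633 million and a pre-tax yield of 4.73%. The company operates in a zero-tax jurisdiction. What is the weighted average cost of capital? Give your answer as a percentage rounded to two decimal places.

6.63%

Cost of preferred: Rp = 8.69 / 96.05 = 9.0474%.
Total capital V = 6954 + 827.6 + 4633 = 12414.6.
Equity: weight = 6954/12414.6 = 0.5601; cost = 7.61%.
Preferred: weight = 827.6/12414.6 = 0.0667; cost = 9.0474%.
Subordinated notes: weight = 4633/12414.6 = 0.3732; after-tax cost = 4.73% × (1 − 0%) = 4.7300%.
WACC = 0.5601 × 7.6100% + 0.0667 × 9.0474% + 0.3732 × 4.7300% = 6.6310%.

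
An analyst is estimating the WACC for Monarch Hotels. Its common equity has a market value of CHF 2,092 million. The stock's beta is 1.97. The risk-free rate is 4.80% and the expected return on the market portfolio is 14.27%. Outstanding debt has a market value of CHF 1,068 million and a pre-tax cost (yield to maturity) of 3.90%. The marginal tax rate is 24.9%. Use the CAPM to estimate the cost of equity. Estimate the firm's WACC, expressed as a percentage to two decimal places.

Market risk premium = 14.27% − 4.8% = 9.47%.
Cost of equity via CAPM: Re = 4.8% + 1.97 × 9.47% = 23.4559%.
Total capital V = 2092 + 1068 = 3160.
Equity: weight = 2092/3160 = 0.6620; cost = 23.4559%.
Debt: weight = 1068/3160 = 0.3380; after-tax cost = 3.9% × (1 − 24.9%) = 2.9289%.
WACC = 0.6620 × 23.4559% + 0.3380 × 2.9289% = 16.5183%.

16.52%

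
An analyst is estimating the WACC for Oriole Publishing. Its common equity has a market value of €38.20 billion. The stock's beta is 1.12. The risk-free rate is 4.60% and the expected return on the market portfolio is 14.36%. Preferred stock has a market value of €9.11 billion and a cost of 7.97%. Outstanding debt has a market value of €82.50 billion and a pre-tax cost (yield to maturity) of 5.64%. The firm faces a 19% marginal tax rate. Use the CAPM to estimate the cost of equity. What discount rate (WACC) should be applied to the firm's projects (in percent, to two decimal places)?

8.03%

Market risk premium = 14.36% − 4.6% = 9.76%.
Cost of equity via CAPM: Re = 4.6% + 1.12 × 9.76% = 15.5312%.
Total capital V = 38.2 + 9.11 + 82.5 = 129.81.
Equity: weight = 38.2/129.81 = 0.2943; cost = 15.5312%.
Preferred: weight = 9.11/129.81 = 0.0702; cost = 7.97%.
Debt: weight = 82.5/129.81 = 0.6355; after-tax cost = 5.64% × (1 − 19%) = 4.5684%.
WACC = 0.2943 × 15.5312% + 0.0702 × 7.9700% + 0.6355 × 4.5684% = 8.0332%.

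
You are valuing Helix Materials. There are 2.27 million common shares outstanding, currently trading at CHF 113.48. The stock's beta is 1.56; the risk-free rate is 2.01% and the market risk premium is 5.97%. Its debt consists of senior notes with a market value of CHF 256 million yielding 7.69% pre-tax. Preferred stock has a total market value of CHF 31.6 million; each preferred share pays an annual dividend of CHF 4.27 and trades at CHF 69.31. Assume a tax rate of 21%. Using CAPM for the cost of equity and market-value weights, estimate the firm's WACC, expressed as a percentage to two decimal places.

8.56%

Cost of equity via CAPM: Re = 2.01% + 1.56 × 5.97% = 11.3232%.
Cost of preferred: Rp = 4.27 / 69.31 = 6.1607%.
Market value of equity E = 113.48 × 2.27m = 257.5996m.
Total capital V = 257.5996 + 31.6 + 256 = 545.1996.
Equity: weight = 257.5996/545.1996 = 0.4725; cost = 11.3232%.
Preferred: weight = 31.6/545.1996 = 0.0580; cost = 6.1607%.
Senior notes: weight = 256/545.1996 = 0.4696; after-tax cost = 7.69% × (1 − 21%) = 6.0751%.
WACC = 0.4725 × 11.3232% + 0.0580 × 6.1607% + 0.4696 × 6.0751% = 8.5597%.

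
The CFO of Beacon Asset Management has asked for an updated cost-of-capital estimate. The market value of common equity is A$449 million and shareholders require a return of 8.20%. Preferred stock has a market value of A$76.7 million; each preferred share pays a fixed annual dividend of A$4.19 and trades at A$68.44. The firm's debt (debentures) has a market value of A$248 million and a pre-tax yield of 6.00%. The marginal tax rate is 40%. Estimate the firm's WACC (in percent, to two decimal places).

6.52%

Cost of preferred: Rp = 4.19 / 68.44 = 6.1222%.
Total capital V = 449 + 76.7 + 248 = 773.7.
Equity: weight = 449/773.7 = 0.5803; cost = 8.2%.
Preferred: weight = 76.7/773.7 = 0.0991; cost = 6.1222%.
Debentures: weight = 248/773.7 = 0.3205; after-tax cost = 6% × (1 − 40%) = 3.6000%.
WACC = 0.5803 × 8.2000% + 0.0991 × 6.1222% + 0.3205 × 3.6000% = 6.5195%.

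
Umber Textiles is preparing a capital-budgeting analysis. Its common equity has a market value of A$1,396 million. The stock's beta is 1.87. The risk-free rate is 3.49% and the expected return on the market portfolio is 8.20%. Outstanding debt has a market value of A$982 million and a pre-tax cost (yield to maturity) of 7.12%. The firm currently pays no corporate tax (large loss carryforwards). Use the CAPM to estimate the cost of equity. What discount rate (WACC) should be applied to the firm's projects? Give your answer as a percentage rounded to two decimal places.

Market risk premium = 8.2% − 3.49% = 4.71%.
Cost of equity via CAPM: Re = 3.49% + 1.87 × 4.71% = 12.2977%.
Total capital V = 1396 + 982 = 2378.
Equity: weight = 1396/2378 = 0.5870; cost = 12.2977%.
Debt: weight = 982/2378 = 0.4130; after-tax cost = 7.12% × (1 − 0%) = 7.1200%.
WACC = 0.5870 × 12.2977% + 0.4130 × 7.1200% = 10.1596%.

10.16%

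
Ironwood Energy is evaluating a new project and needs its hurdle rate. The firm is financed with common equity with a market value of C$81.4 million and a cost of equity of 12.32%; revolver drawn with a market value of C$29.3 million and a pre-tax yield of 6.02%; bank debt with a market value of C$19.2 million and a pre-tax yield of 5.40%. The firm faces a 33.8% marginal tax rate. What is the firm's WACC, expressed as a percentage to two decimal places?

9.15%

Total capital V = 81.4 + 29.3 + 19.2 = 129.9.
Equity: weight = 81.4/129.9 = 0.6266; cost = 12.32%.
Revolver drawn: weight = 29.3/129.9 = 0.2256; after-tax cost = 6.02% × (1 − 33.8%) = 3.9852%.
Bank debt: weight = 19.2/129.9 = 0.1478; after-tax cost = 5.4% × (1 − 33.8%) = 3.5748%.
WACC = 0.6266 × 12.3200% + 0.2256 × 3.9852% + 0.1478 × 3.5748% = 9.1474%.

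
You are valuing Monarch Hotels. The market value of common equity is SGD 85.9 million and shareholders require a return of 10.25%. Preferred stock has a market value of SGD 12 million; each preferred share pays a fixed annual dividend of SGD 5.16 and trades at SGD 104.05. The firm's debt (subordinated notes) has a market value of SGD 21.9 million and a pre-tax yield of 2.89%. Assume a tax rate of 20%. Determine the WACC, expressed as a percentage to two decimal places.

Cost of preferred: Rp = 5.16 / 104.05 = 4.9592%.
Total capital V = 85.9 + 12 + 21.9 = 119.8.
Equity: weight = 85.9/119.8 = 0.7170; cost = 10.25%.
Preferred: weight = 12/119.8 = 0.1002; cost = 4.9592%.
Subordinated notes: weight = 21.9/119.8 = 0.1828; after-tax cost = 2.89% × (1 − 20%) = 2.3120%.
WACC = 0.7170 × 10.2500% + 0.1002 × 4.9592% + 0.1828 × 2.3120% = 8.2689%.

8.27%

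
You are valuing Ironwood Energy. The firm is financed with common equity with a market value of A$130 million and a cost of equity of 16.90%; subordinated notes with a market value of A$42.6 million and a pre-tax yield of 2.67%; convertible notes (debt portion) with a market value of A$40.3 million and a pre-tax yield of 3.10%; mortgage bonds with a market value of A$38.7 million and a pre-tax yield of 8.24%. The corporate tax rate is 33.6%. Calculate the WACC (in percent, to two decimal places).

Total capital V = 130 + 42.6 + 40.3 + 38.7 = 251.6.
Equity: weight = 130/251.6 = 0.5167; cost = 16.9%.
Subordinated notes: weight = 42.6/251.6 = 0.1693; after-tax cost = 2.67% × (1 − 33.6%) = 1.7729%.
Convertible notes (debt portion): weight = 40.3/251.6 = 0.1602; after-tax cost = 3.1% × (1 − 33.6%) = 2.0584%.
Mortgage bonds: weight = 38.7/251.6 = 0.1538; after-tax cost = 8.24% × (1 − 33.6%) = 5.4714%.
WACC = 0.5167 × 16.9000% + 0.1693 × 1.7729% + 0.1602 × 2.0584% + 0.1538 × 5.4714% = 10.2036%.

10.20%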